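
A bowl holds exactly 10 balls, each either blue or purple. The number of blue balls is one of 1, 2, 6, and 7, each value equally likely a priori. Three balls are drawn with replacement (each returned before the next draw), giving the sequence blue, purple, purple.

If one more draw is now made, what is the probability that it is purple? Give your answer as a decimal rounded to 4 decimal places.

For each hypothesis, P(data | H) works out to: P(data | r = 1) = (1/10)(9/10)(9/10) = 0.081; P(data | r = 2) = (2/10)(8/10)(8/10) = 0.128; P(data | r = 6) = (6/10)(4/10)(4/10) = 0.096; P(data | r = 7) = (7/10)(3/10)(3/10) = 0.063.
The prior-weighted likelihoods are 1/4 · 0.081 = 0.02025, 1/4 · 0.128 = 0.032, 1/4 · 0.096 = 0.024, 1/4 · 0.063 = 0.01575; summing to 0.092.
Normalising, the posterior is P(r = 1 | data) = 0.22011, P(r = 2 | data) = 0.34783, P(r = 6 | data) = 0.26087, P(r = 7 | data) = 0.1712.
The predictive probability is P(purple next | data) = (9/10)(0.22011) + (4/5)(0.34783) + (2/5)(0.26087) + (3/10)(0.1712) = 0.63207.

0.6321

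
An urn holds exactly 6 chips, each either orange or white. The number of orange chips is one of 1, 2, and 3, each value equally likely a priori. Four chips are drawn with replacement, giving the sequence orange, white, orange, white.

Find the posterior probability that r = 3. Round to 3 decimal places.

0.476

Under each hypothesis, the probability of the observed sequence is: P(data | r = 1) = (1/6)(5/6)(1/6)(5/6) = 0.01929; P(data | r = 2) = (2/6)(4/6)(2/6)(4/6) = 0.049383; P(data | r = 3) = (3/6)(3/6)(3/6)(3/6) = 0.0625.
The prior-weighted likelihoods are 1/3 · 0.01929 = 0.00643, 1/3 · 0.049383 = 0.016461, 1/3 · 0.0625 = 0.020833; summing to 0.043724.
Therefore the posterior P(r = 3 | data) = (0.020833) / (0.043724) = 0.47647.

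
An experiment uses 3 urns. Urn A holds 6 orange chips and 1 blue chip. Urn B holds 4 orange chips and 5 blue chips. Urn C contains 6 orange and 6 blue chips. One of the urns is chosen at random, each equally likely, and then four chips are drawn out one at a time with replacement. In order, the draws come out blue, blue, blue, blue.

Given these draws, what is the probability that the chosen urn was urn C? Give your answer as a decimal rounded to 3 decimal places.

Compute the likelihood of the observed sequence for each case: P(data | urn A) = (1/7)(1/7)(1/7)(1/7) = 0.00041649; P(data | urn B) = (5/9)(5/9)(5/9)(5/9) = 0.09526; P(data | urn C) = (6/12)(6/12)(6/12)(6/12) = 0.0625.
The prior-weighted likelihoods are 1/3 · 0.00041649 = 0.00013883, 1/3 · 0.09526 = 0.031753, 1/3 · 0.0625 = 0.020833; these sum to 0.052725.
Therefore the posterior P(urn C | data) = (0.020833) / (0.052725) = 0.39513.

0.395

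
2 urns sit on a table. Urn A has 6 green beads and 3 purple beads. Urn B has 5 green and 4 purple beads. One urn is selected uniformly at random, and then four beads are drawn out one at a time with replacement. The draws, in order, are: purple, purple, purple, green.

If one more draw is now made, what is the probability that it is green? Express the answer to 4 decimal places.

0.5929

Under each hypothesis, the probability of the observed sequence is: P(data | urn A) = (3/9)(3/9)(3/9)(6/9) = 0.024691; P(data | urn B) = (4/9)(4/9)(4/9)(5/9) = 0.048773.
Multiplying each by its prior: 1/2 · 0.024691 = 0.012346, 1/2 · 0.048773 = 0.024387; with total 0.036732.
The posterior is then P(urn A | data) = 0.3361, P(urn B | data) = 0.6639.
Averaging over the posterior, P(green next | data) = (2/3)(0.3361) + (5/9)(0.6639) = 0.5929.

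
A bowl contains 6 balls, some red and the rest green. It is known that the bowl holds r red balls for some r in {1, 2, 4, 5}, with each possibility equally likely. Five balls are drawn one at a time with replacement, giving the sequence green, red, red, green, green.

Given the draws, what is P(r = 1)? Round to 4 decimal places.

Compute the likelihood of the observed sequence for each case: P(data | r = 1) = (5/6)(1/6)(1/6)(5/6)(5/6) = 0.016075; P(data | r = 2) = (4/6)(2/6)(2/6)(4/6)(4/6) = 0.032922; P(data | r = 4) = (2/6)(4/6)(4/6)(2/6)(2/6) = 0.016461; P(data | r = 5) = (1/6)(5/6)(5/6)(1/6)(1/6) = 0.003215.
Multiplying each by its prior: 1/4 · 0.016075 = 0.0040188, 1/4 · 0.032922 = 0.0082305, 1/4 · 0.016461 = 0.0041152, 1/4 · 0.003215 = 0.00080376; summing to 0.017168.
Hence P(r = 1 | data) = (0.0040188) / (0.017168) = 0.23408.

0.2341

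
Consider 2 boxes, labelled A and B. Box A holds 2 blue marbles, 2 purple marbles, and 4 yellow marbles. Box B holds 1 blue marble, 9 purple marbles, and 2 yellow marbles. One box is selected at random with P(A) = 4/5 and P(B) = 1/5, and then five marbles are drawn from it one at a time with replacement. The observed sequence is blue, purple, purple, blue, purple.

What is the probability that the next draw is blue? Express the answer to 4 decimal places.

For each hypothesis, P(data | H) works out to: P(data | box A) = (2/8)(2/8)(2/8)(2/8)(2/8) = 0.00097656; P(data | box B) = (1/12)(9/12)(9/12)(1/12)(9/12) = 0.0029297.
Multiplying each by its prior: 4/5 · 0.00097656 = 0.00078125, 1/5 · 0.0029297 = 0.00058594; with total 0.0013672.
The posterior is then P(box A | data) = 0.57143, P(box B | data) = 0.42857.
Averaging over the posterior, P(blue next | data) = (1/4)(0.57143) + (1/12)(0.42857) = 0.17857.

0.1786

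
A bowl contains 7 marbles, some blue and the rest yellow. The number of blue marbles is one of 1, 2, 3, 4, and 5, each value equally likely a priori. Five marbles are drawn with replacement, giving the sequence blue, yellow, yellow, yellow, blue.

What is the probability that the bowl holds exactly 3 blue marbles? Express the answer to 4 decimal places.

0.2994

The likelihood of the observed sequence under each hypothesis: P(data | r = 1) = (1/7)(6/7)(6/7)(6/7)(1/7) = 0.012852; P(data | r = 2) = (2/7)(5/7)(5/7)(5/7)(2/7) = 0.02975; P(data | r = 3) = (3/7)(4/7)(4/7)(4/7)(3/7) = 0.034271; P(data | r = 4) = (4/7)(3/7)(3/7)(3/7)(4/7) = 0.025704; P(data | r = 5) = (5/7)(2/7)(2/7)(2/7)(5/7) = 0.0119.
The prior-weighted likelihoods are 1/5 · 0.012852 = 0.0025704, 1/5 · 0.02975 = 0.0059499, 1/5 · 0.034271 = 0.0068543, 1/5 · 0.025704 = 0.0051407, 1/5 · 0.0119 = 0.00238; with total 0.022895.
By Bayes' rule, P(r = 3 | data) = (0.0068543) / (0.022895) = 0.29938.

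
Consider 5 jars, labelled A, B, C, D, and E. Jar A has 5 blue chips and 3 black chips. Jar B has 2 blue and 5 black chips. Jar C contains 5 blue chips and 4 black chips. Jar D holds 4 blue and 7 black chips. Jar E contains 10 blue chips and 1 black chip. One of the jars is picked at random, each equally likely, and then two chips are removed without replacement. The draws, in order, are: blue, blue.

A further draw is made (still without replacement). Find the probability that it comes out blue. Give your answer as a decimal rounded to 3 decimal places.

0.652

The likelihood of the observed sequence under each hypothesis: P(data | jar A) = (5/8)(4/7) = 0.35714; P(data | jar B) = (2/7)(1/6) = 0.047619; P(data | jar C) = (5/9)(4/8) = 0.27778; P(data | jar D) = (4/11)(3/10) = 0.10909; P(data | jar E) = (10/11)(9/10) = 0.81818.
The prior-weighted likelihoods are 1/5 · 0.35714 = 0.071429, 1/5 · 0.047619 = 0.0095238, 1/5 · 0.27778 = 0.055556, 1/5 · 0.10909 = 0.021818, 1/5 · 0.81818 = 0.16364; with total 0.32196.
Normalising, the posterior is P(jar A | data) = 0.22185, P(jar B | data) = 0.02958, P(jar C | data) = 0.17255, P(jar D | data) = 0.067766, P(jar E | data) = 0.50825.
The predictive probability is P(blue next | data) = (1/2)(0.22185) + (0)(0.02958) + (3/7)(0.17255) + (2/9)(0.067766) + (8/9)(0.50825) = 0.65171.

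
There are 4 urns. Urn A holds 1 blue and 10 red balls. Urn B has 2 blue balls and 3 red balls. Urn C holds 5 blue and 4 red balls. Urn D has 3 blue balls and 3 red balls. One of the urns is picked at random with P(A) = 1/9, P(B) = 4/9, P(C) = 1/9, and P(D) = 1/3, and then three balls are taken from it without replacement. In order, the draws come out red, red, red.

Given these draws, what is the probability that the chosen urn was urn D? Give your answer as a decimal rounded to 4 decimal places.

0.1132

Compute the likelihood of the observed sequence for each case: P(data | urn A) = (10/11)(9/10)(8/9) = 0.72727; P(data | urn B) = (3/5)(2/4)(1/3) = 0.1; P(data | urn C) = (4/9)(3/8)(2/7) = 0.047619; P(data | urn D) = (3/6)(2/5)(1/4) = 0.05.
Multiplying each by its prior: 1/9 · 0.72727 = 0.080808, 4/9 · 0.1 = 0.044444, 1/9 · 0.047619 = 0.005291, 1/3 · 0.05 = 0.016667; these sum to 0.14721.
Therefore the posterior P(urn D | data) = (0.016667) / (0.14721) = 0.11322.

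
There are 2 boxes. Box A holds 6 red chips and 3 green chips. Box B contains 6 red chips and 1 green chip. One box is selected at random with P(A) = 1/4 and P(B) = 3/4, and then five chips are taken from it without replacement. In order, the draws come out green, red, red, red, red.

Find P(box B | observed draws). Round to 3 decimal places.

0.857

The likelihood of the observed sequence under each hypothesis: P(data | box A) = (3/9)(6/8)(5/7)(4/6)(3/5) = 1/14; P(data | box B) = (1/7)(6/6)(5/5)(4/4)(3/3) = 1/7.
Weighting by the prior gives 1/4 · 1/14 = 1/56, 3/4 · 1/7 = 3/28; summing to 1/8.
By Bayes' rule, P(box B | data) = (3/28) / (1/8) = 6/7.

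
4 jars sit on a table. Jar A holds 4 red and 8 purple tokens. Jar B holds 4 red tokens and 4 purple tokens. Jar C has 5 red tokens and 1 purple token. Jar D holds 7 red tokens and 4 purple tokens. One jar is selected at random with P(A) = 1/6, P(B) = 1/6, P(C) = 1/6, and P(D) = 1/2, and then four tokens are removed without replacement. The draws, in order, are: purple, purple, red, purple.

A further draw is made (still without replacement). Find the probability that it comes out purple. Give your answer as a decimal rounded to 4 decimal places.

0.4022

For each hypothesis, P(data | H) works out to: P(data | jar A) = (8/12)(7/11)(4/10)(6/9) = 0.11313; P(data | jar B) = (4/8)(3/7)(4/6)(2/5) = 0.057143; P(data | jar C) = (1/6)(0/5) = 0; P(data | jar D) = (4/11)(3/10)(7/9)(2/8) = 0.021212.
The prior-weighted likelihoods are 1/6 · 0.11313 = 0.018855, 1/6 · 0.057143 = 0.0095238, 1/6 · 0 = 0, 1/2 · 0.021212 = 0.010606; with total 0.038985.
Normalising, the posterior is P(jar A | data) = 0.48365, P(jar B | data) = 0.24429, P(jar C | data) = 0, P(jar D | data) = 0.27205.
Averaging over the posterior, P(purple next | data) = (5/8)(0.48365) + (1/4)(0.24429) + (1/7)(0.27205) = 0.40222.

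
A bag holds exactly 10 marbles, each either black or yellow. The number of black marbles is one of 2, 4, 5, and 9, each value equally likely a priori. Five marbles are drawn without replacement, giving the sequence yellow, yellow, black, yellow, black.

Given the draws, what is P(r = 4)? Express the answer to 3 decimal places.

0.435

Compute the likelihood of the observed sequence for each case: P(data | r = 2) = (8/10)(7/9)(2/8)(6/7)(1/6) = 1/45; P(data | r = 4) = (6/10)(5/9)(4/8)(4/7)(3/6) = 1/21; P(data | r = 5) = (5/10)(4/9)(5/8)(3/7)(4/6) = 5/126; P(data | r = 9) = (1/10)(0/9) = 0.
Weighting by the prior gives 1/4 · 1/45 = 1/180, 1/4 · 1/21 = 1/84, 1/4 · 5/126 = 5/504, 1/4 · 0 = 0; these sum to 23/840.
Therefore the posterior P(r = 4 | data) = (1/84) / (23/840) = 10/23.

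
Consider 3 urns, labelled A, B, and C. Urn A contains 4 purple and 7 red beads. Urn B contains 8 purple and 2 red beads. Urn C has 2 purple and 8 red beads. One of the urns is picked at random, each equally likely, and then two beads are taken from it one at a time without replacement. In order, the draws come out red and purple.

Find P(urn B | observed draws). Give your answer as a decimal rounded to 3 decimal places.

The likelihood of the observed sequence under each hypothesis: P(data | urn A) = (7/11)(4/10) = 0.25455; P(data | urn B) = (2/10)(8/9) = 0.17778; P(data | urn C) = (8/10)(2/9) = 0.17778.
Multiplying each by its prior: 1/3 · 0.25455 = 0.084848, 1/3 · 0.17778 = 0.059259, 1/3 · 0.17778 = 0.059259; summing to 0.20337.
By Bayes' rule, P(urn B | data) = (0.059259) / (0.20337) = 0.29139.

0.291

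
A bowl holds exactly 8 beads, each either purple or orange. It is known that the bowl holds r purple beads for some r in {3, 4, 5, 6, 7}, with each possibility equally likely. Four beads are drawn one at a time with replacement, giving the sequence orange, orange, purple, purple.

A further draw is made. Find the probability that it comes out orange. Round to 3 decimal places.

Under each hypothesis, the probability of the observed sequence is: P(data | r = 3) = (5/8)(5/8)(3/8)(3/8) = 0.054932; P(data | r = 4) = (4/8)(4/8)(4/8)(4/8) = 0.0625; P(data | r = 5) = (3/8)(3/8)(5/8)(5/8) = 0.054932; P(data | r = 6) = (2/8)(2/8)(6/8)(6/8) = 0.035156; P(data | r = 7) = (1/8)(1/8)(7/8)(7/8) = 0.011963.
Weighting by the prior gives 1/5 · 0.054932 = 0.010986, 1/5 · 0.0625 = 0.0125, 1/5 · 0.054932 = 0.010986, 1/5 · 0.035156 = 0.0070313, 1/5 · 0.011963 = 0.0023926; with total 0.043896.
The posterior is then P(r = 3 | data) = 0.25028, P(r = 4 | data) = 0.28476, P(r = 5 | data) = 0.25028, P(r = 6 | data) = 0.16018, P(r = 7 | data) = 0.054505.
Averaging over the posterior, P(orange next | data) = (5/8)(0.25028) + (1/2)(0.28476) + (3/8)(0.25028) + (1/4)(0.16018) + (1/8)(0.054505) = 0.43952.

0.440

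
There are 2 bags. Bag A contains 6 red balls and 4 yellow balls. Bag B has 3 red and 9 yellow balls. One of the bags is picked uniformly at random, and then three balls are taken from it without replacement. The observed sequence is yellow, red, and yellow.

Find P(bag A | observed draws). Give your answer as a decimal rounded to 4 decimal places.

0.3793

Compute the likelihood of the observed sequence for each case: P(data | bag A) = (4/10)(6/9)(3/8) = 1/10; P(data | bag B) = (9/12)(3/11)(8/10) = 9/55.
The prior-weighted likelihoods are 1/2 · 1/10 = 1/20, 1/2 · 9/55 = 9/110; these sum to 29/220.
Hence P(bag A | data) = (1/20) / (29/220) = 11/29.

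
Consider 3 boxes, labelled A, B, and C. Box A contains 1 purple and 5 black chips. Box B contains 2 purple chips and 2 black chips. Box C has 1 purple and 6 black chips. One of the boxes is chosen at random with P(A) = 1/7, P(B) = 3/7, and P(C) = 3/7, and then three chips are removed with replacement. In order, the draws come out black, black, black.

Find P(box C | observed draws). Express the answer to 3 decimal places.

0.665

Under each hypothesis, the probability of the observed sequence is: P(data | box A) = (5/6)(5/6)(5/6) = 0.5787; P(data | box B) = (2/4)(2/4)(2/4) = 0.125; P(data | box C) = (6/7)(6/7)(6/7) = 0.62974.
Multiplying each by its prior: 1/7 · 0.5787 = 0.082672, 3/7 · 0.125 = 0.053571, 3/7 · 0.62974 = 0.26989; with total 0.40613.
So P(box C | data) = (0.26989) / (0.40613) = 0.66453.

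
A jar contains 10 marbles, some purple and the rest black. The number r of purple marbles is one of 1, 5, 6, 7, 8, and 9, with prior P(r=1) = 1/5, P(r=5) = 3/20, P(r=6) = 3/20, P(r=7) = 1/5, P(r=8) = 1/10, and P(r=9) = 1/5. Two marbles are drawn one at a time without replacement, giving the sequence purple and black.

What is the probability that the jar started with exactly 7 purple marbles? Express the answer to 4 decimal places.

0.2507

The likelihood of the observed sequence under each hypothesis: P(data | r = 1) = (1/10)(9/9) = 1/10; P(data | r = 5) = (5/10)(5/9) = 5/18; P(data | r = 6) = (6/10)(4/9) = 4/15; P(data | r = 7) = (7/10)(3/9) = 7/30; P(data | r = 8) = (8/10)(2/9) = 8/45; P(data | r = 9) = (9/10)(1/9) = 1/10.
Multiplying each by its prior: 1/5 · 1/10 = 1/50, 3/20 · 5/18 = 1/24, 3/20 · 4/15 = 1/25, 1/5 · 7/30 = 7/150, 1/10 · 8/45 = 4/225, 1/5 · 1/10 = 1/50; summing to 67/360.
By Bayes' rule, P(r = 7 | data) = (7/150) / (67/360) = 84/335.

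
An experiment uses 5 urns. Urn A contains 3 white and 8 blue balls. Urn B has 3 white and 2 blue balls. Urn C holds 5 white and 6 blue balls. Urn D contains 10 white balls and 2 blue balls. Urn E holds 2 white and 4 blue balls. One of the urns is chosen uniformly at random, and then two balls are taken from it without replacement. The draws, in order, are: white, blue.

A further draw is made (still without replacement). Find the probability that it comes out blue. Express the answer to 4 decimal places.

0.5263

Under each hypothesis, the probability of the observed sequence is: P(data | urn A) = (3/11)(8/10) = 12/55; P(data | urn B) = (3/5)(2/4) = 3/10; P(data | urn C) = (5/11)(6/10) = 3/11; P(data | urn D) = (10/12)(2/11) = 5/33; P(data | urn E) = (2/6)(4/5) = 4/15.
The prior-weighted likelihoods are 1/5 · 12/55 = 12/275, 1/5 · 3/10 = 3/50, 1/5 · 3/11 = 3/55, 1/5 · 5/33 = 1/33, 1/5 · 4/15 = 4/75; these sum to 133/550.
Dividing through by the total gives posterior P(urn A | data) = 24/133, P(urn B | data) = 33/133, P(urn C | data) = 30/133, P(urn D | data) = 50/399, P(urn E | data) = 88/399.
Averaging over the posterior, P(blue next | data) = (7/9)(24/133) + (1/3)(33/133) + (5/9)(30/133) + (1/10)(50/399) + (3/4)(88/399) = 10/19.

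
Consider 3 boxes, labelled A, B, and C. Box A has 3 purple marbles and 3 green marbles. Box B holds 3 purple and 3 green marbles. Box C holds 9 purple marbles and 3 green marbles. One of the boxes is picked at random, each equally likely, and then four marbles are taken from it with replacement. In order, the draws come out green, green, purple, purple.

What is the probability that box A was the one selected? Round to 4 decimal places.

Under each hypothesis, the probability of the observed sequence is: P(data | box A) = (3/6)(3/6)(3/6)(3/6) = 1/16; P(data | box B) = (3/6)(3/6)(3/6)(3/6) = 1/16; P(data | box C) = (3/12)(3/12)(9/12)(9/12) = 9/256.
Weighting by the prior gives 1/3 · 1/16 = 1/48, 1/3 · 1/16 = 1/48, 1/3 · 9/256 = 3/256; summing to 41/768.
So P(box A | data) = (1/48) / (41/768) = 16/41.

0.3902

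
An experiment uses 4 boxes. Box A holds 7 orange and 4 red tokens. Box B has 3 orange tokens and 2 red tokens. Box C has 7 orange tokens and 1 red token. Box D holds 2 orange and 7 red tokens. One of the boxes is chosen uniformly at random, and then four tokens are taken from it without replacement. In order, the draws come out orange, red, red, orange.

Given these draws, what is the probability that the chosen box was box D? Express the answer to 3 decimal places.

For each hypothesis, P(data | H) works out to: P(data | box A) = (7/11)(4/10)(3/9)(6/8) = 0.063636; P(data | box B) = (3/5)(2/4)(1/3)(2/2) = 0.1; P(data | box C) = (7/8)(1/7)(0/6) = 0; P(data | box D) = (2/9)(7/8)(6/7)(1/6) = 0.027778.
Weighting by the prior gives 1/4 · 0.063636 = 0.015909, 1/4 · 0.1 = 0.025, 1/4 · 0 = 0, 1/4 · 0.027778 = 0.0069444; with total 0.047854.
Hence P(box D | data) = (0.0069444) / (0.047854) = 0.14512.

0.145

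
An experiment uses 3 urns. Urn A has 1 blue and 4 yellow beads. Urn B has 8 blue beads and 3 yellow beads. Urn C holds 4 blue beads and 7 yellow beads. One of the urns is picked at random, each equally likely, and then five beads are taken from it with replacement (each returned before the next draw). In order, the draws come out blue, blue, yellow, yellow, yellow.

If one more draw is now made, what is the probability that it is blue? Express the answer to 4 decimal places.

0.3721

For each hypothesis, P(data | H) works out to: P(data | urn A) = (1/5)(1/5)(4/5)(4/5)(4/5) = 0.02048; P(data | urn B) = (8/11)(8/11)(3/11)(3/11)(3/11) = 0.01073; P(data | urn C) = (4/11)(4/11)(7/11)(7/11)(7/11) = 0.034076.
Multiplying each by its prior: 1/3 · 0.02048 = 0.0068267, 1/3 · 0.01073 = 0.0035765, 1/3 · 0.034076 = 0.011359; summing to 0.021762.
Normalising, the posterior is P(urn A | data) = 0.3137, P(urn B | data) = 0.16435, P(urn C | data) = 0.52195.
Averaging over the posterior, P(blue next | data) = (1/5)(0.3137) + (8/11)(0.16435) + (4/11)(0.52195) = 0.37207.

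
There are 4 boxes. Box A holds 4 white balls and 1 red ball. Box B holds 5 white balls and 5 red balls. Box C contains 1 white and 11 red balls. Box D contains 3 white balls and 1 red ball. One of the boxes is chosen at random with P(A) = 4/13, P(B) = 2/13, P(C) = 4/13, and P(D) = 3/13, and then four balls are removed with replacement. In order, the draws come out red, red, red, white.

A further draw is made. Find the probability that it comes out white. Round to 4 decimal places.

0.2955

For each hypothesis, P(data | H) works out to: P(data | box A) = (1/5)(1/5)(1/5)(4/5) = 0.0064; P(data | box B) = (5/10)(5/10)(5/10)(5/10) = 0.0625; P(data | box C) = (11/12)(11/12)(11/12)(1/12) = 0.064188; P(data | box D) = (1/4)(1/4)(1/4)(3/4) = 0.011719.
The prior-weighted likelihoods are 4/13 · 0.0064 = 0.0019692, 2/13 · 0.0625 = 0.0096154, 4/13 · 0.064188 = 0.01975, 3/13 · 0.011719 = 0.0027043; these sum to 0.034039.
Dividing through by the total gives posterior P(box A | data) = 0.057852, P(box B | data) = 0.28248, P(box C | data) = 0.58022, P(box D | data) = 0.079448.
Averaging over the posterior, P(white next | data) = (4/5)(0.057852) + (1/2)(0.28248) + (1/12)(0.58022) + (3/4)(0.079448) = 0.29546.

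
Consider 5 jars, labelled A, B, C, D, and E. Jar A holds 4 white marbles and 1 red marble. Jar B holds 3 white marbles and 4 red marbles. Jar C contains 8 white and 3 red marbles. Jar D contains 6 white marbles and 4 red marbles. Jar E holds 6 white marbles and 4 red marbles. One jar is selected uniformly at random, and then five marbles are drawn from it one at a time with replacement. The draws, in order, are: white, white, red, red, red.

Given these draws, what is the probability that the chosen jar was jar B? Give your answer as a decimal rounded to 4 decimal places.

0.3562

Compute the likelihood of the observed sequence for each case: P(data | jar A) = (4/5)(4/5)(1/5)(1/5)(1/5) = 0.00512; P(data | jar B) = (3/7)(3/7)(4/7)(4/7)(4/7) = 0.034271; P(data | jar C) = (8/11)(8/11)(3/11)(3/11)(3/11) = 0.01073; P(data | jar D) = (6/10)(6/10)(4/10)(4/10)(4/10) = 0.02304; P(data | jar E) = (6/10)(6/10)(4/10)(4/10)(4/10) = 0.02304.
Weighting by the prior gives 1/5 · 0.00512 = 0.001024, 1/5 · 0.034271 = 0.0068543, 1/5 · 0.01073 = 0.0021459, 1/5 · 0.02304 = 0.004608, 1/5 · 0.02304 = 0.004608; these sum to 0.01924.
So P(jar B | data) = (0.0068543) / (0.01924) = 0.35625.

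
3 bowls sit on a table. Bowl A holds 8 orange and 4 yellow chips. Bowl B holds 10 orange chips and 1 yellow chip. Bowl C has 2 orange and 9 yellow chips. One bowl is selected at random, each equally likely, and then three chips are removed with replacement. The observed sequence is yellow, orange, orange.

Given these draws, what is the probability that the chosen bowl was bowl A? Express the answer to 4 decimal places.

Compute the likelihood of the observed sequence for each case: P(data | bowl A) = (4/12)(8/12)(8/12) = 0.14815; P(data | bowl B) = (1/11)(10/11)(10/11) = 0.075131; P(data | bowl C) = (9/11)(2/11)(2/11) = 0.027047.
Weighting by the prior gives 1/3 · 0.14815 = 0.049383, 1/3 · 0.075131 = 0.025044, 1/3 · 0.027047 = 0.0090158; with total 0.083442.
Therefore the posterior P(bowl A | data) = (0.049383) / (0.083442) = 0.59182.

0.5918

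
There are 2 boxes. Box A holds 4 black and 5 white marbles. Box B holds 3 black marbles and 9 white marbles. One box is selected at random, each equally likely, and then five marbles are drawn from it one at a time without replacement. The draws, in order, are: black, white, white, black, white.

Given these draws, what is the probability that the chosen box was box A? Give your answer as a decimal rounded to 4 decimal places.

Under each hypothesis, the probability of the observed sequence is: P(data | box A) = (4/9)(5/8)(4/7)(3/6)(3/5) = 0.047619; P(data | box B) = (3/12)(9/11)(8/10)(2/9)(7/8) = 0.031818.
The prior-weighted likelihoods are 1/2 · 0.047619 = 0.02381, 1/2 · 0.031818 = 0.015909; with total 0.039719.
Hence P(box A | data) = (0.02381) / (0.039719) = 0.59946.

0.5995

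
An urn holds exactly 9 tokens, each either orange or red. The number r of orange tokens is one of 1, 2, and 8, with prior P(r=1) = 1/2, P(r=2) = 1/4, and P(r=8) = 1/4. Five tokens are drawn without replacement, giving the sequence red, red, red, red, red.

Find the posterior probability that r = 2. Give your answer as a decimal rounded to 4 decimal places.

The likelihood of the observed sequence under each hypothesis: P(data | r = 1) = (8/9)(7/8)(6/7)(5/6)(4/5) = 4/9; P(data | r = 2) = (7/9)(6/8)(5/7)(4/6)(3/5) = 1/6; P(data | r = 8) = (1/9)(0/8) = 0.
The prior-weighted likelihoods are 1/2 · 4/9 = 2/9, 1/4 · 1/6 = 1/24, 1/4 · 0 = 0; these sum to 19/72.
So P(r = 2 | data) = (1/24) / (19/72) = 3/19.

0.1579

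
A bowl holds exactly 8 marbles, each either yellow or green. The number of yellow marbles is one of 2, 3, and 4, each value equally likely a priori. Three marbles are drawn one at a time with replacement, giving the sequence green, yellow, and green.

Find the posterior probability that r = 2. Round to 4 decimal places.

Under each hypothesis, the probability of the observed sequence is: P(data | r = 2) = (6/8)(2/8)(6/8) = 0.14062; P(data | r = 3) = (5/8)(3/8)(5/8) = 0.14648; P(data | r = 4) = (4/8)(4/8)(4/8) = 0.125.
Multiplying each by its prior: 1/3 · 0.14062 = 0.046875, 1/3 · 0.14648 = 0.048828, 1/3 · 0.125 = 0.041667; these sum to 0.13737.
By Bayes' rule, P(r = 2 | data) = (0.046875) / (0.13737) = 0.34123.

0.3412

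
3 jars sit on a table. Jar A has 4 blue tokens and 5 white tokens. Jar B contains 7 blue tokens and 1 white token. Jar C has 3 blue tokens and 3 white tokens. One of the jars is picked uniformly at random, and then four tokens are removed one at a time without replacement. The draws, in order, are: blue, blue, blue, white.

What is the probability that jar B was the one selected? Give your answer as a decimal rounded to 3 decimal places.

For each hypothesis, P(data | H) works out to: P(data | jar A) = (4/9)(3/8)(2/7)(5/6) = 0.039683; P(data | jar B) = (7/8)(6/7)(5/6)(1/5) = 0.125; P(data | jar C) = (3/6)(2/5)(1/4)(3/3) = 0.05.
Weighting by the prior gives 1/3 · 0.039683 = 0.013228, 1/3 · 0.125 = 0.041667, 1/3 · 0.05 = 0.016667; these sum to 0.071561.
By Bayes' rule, P(jar B | data) = (0.041667) / (0.071561) = 0.58226.

0.582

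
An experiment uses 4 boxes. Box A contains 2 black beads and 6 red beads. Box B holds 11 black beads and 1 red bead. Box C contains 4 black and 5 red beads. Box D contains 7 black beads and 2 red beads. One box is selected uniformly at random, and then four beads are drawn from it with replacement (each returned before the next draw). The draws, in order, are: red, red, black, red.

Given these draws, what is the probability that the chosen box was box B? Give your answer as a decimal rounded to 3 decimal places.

Under each hypothesis, the probability of the observed sequence is: P(data | box A) = (6/8)(6/8)(2/8)(6/8) = 0.10547; P(data | box B) = (1/12)(1/12)(11/12)(1/12) = 0.00053048; P(data | box C) = (5/9)(5/9)(4/9)(5/9) = 0.076208; P(data | box D) = (2/9)(2/9)(7/9)(2/9) = 0.0085353.
The prior-weighted likelihoods are 1/4 · 0.10547 = 0.026367, 1/4 · 0.00053048 = 0.00013262, 1/4 · 0.076208 = 0.019052, 1/4 · 0.0085353 = 0.0021338; with total 0.047686.
Therefore the posterior P(box B | data) = (0.00013262) / (0.047686) = 0.0027811.

0.003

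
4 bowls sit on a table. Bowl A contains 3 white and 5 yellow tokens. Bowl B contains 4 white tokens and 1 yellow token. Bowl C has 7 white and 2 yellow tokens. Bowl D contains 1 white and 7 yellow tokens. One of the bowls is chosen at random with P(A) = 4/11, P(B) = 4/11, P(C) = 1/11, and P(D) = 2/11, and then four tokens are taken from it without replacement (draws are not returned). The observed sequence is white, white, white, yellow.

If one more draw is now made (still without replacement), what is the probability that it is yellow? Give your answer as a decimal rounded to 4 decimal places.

For each hypothesis, P(data | H) works out to: P(data | bowl A) = (3/8)(2/7)(1/6)(5/5) = 0.017857; P(data | bowl B) = (4/5)(3/4)(2/3)(1/2) = 0.2; P(data | bowl C) = (7/9)(6/8)(5/7)(2/6) = 0.13889; P(data | bowl D) = (1/8)(0/7) = 0.
Multiplying each by its prior: 4/11 · 0.017857 = 0.0064935, 4/11 · 0.2 = 0.072727, 1/11 · 0.13889 = 0.012626, 2/11 · 0 = 0; these sum to 0.091847.
Normalising, the posterior is P(bowl A | data) = 0.070699, P(bowl B | data) = 0.79183, P(bowl C | data) = 0.13747, P(bowl D | data) = 0.
Averaging over the posterior, P(yellow next | data) = (1)(0.070699) + (0)(0.79183) + (1/5)(0.13747) = 0.098193.

0.0982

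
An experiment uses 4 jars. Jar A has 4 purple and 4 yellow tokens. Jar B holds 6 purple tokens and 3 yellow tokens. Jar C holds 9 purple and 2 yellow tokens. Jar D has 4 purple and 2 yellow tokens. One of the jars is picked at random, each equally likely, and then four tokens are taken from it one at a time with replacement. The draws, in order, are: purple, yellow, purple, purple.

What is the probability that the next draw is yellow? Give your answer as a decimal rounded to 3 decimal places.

0.320

The likelihood of the observed sequence under each hypothesis: P(data | jar A) = (4/8)(4/8)(4/8)(4/8) = 0.0625; P(data | jar B) = (6/9)(3/9)(6/9)(6/9) = 0.098765; P(data | jar C) = (9/11)(2/11)(9/11)(9/11) = 0.099583; P(data | jar D) = (4/6)(2/6)(4/6)(4/6) = 0.098765.
Weighting by the prior gives 1/4 · 0.0625 = 0.015625, 1/4 · 0.098765 = 0.024691, 1/4 · 0.099583 = 0.024896, 1/4 · 0.098765 = 0.024691; with total 0.089904.
Dividing through by the total gives posterior P(jar A | data) = 0.1738, P(jar B | data) = 0.27464, P(jar C | data) = 0.27692, P(jar D | data) = 0.27464.
The predictive probability is P(yellow next | data) = (1/2)(0.1738) + (1/3)(0.27464) + (2/11)(0.27692) + (1/3)(0.27464) = 0.32034.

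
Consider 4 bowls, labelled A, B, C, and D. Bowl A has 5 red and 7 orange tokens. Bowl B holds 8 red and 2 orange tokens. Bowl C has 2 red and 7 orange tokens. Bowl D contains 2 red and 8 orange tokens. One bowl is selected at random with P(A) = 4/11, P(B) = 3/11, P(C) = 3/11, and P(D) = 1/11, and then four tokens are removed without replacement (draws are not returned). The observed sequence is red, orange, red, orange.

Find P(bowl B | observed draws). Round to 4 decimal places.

Compute the likelihood of the observed sequence for each case: P(data | bowl A) = (5/12)(7/11)(4/10)(6/9) = 0.070707; P(data | bowl B) = (8/10)(2/9)(7/8)(1/7) = 0.022222; P(data | bowl C) = (2/9)(7/8)(1/7)(6/6) = 0.027778; P(data | bowl D) = (2/10)(8/9)(1/8)(7/7) = 0.022222.
Weighting by the prior gives 4/11 · 0.070707 = 0.025712, 3/11 · 0.022222 = 0.0060606, 3/11 · 0.027778 = 0.0075758, 1/11 · 0.022222 = 0.0020202; summing to 0.041368.
So P(bowl B | data) = (0.0060606) / (0.041368) = 0.1465.

0.1465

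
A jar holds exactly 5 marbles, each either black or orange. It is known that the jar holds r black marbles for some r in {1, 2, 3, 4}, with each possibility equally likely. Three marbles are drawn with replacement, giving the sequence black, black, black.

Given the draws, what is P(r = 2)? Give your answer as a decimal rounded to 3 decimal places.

Under each hypothesis, the probability of the observed sequence is: P(data | r = 1) = (1/5)(1/5)(1/5) = 1/125; P(data | r = 2) = (2/5)(2/5)(2/5) = 8/125; P(data | r = 3) = (3/5)(3/5)(3/5) = 27/125; P(data | r = 4) = (4/5)(4/5)(4/5) = 64/125.
Multiplying each by its prior: 1/4 · 1/125 = 1/500, 1/4 · 8/125 = 2/125, 1/4 · 27/125 = 27/500, 1/4 · 64/125 = 16/125; summing to 1/5.
Therefore the posterior P(r = 2 | data) = (2/125) / (1/5) = 2/25.

0.080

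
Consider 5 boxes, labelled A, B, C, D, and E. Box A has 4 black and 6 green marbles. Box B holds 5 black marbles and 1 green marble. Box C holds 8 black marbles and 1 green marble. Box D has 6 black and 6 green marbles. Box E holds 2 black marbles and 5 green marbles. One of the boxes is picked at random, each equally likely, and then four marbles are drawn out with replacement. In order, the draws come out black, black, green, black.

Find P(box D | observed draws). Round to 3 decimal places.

Under each hypothesis, the probability of the observed sequence is: P(data | box A) = (4/10)(4/10)(6/10)(4/10) = 0.0384; P(data | box B) = (5/6)(5/6)(1/6)(5/6) = 0.096451; P(data | box C) = (8/9)(8/9)(1/9)(8/9) = 0.078037; P(data | box D) = (6/12)(6/12)(6/12)(6/12) = 0.0625; P(data | box E) = (2/7)(2/7)(5/7)(2/7) = 0.01666.
Multiplying each by its prior: 1/5 · 0.0384 = 0.00768, 1/5 · 0.096451 = 0.01929, 1/5 · 0.078037 = 0.015607, 1/5 · 0.0625 = 0.0125, 1/5 · 0.01666 = 0.0033319; these sum to 0.058409.
So P(box D | data) = (0.0125) / (0.058409) = 0.21401.

0.214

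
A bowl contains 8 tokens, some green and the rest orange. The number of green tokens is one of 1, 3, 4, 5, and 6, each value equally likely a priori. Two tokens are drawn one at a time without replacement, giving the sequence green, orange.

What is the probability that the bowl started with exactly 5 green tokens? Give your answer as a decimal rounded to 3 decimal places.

0.231

Compute the likelihood of the observed sequence for each case: P(data | r = 1) = (1/8)(7/7) = 1/8; P(data | r = 3) = (3/8)(5/7) = 15/56; P(data | r = 4) = (4/8)(4/7) = 2/7; P(data | r = 5) = (5/8)(3/7) = 15/56; P(data | r = 6) = (6/8)(2/7) = 3/14.
Weighting by the prior gives 1/5 · 1/8 = 1/40, 1/5 · 15/56 = 3/56, 1/5 · 2/7 = 2/35, 1/5 · 15/56 = 3/56, 1/5 · 3/14 = 3/70; these sum to 13/56.
By Bayes' rule, P(r = 5 | data) = (3/56) / (13/56) = 3/13.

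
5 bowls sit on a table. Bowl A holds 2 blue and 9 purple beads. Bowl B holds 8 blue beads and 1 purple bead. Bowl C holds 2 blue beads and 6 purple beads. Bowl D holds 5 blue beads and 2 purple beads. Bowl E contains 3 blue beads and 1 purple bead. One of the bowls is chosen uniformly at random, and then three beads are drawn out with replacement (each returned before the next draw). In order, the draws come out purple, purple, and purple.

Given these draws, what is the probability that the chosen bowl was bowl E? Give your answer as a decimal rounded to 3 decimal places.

0.015

Under each hypothesis, the probability of the observed sequence is: P(data | bowl A) = (9/11)(9/11)(9/11) = 0.54771; P(data | bowl B) = (1/9)(1/9)(1/9) = 0.0013717; P(data | bowl C) = (6/8)(6/8)(6/8) = 0.42188; P(data | bowl D) = (2/7)(2/7)(2/7) = 0.023324; P(data | bowl E) = (1/4)(1/4)(1/4) = 0.015625.
Multiplying each by its prior: 1/5 · 0.54771 = 0.10954, 1/5 · 0.0013717 = 0.00027435, 1/5 · 0.42188 = 0.084375, 1/5 · 0.023324 = 0.0046647, 1/5 · 0.015625 = 0.003125; these sum to 0.20198.
So P(bowl E | data) = (0.003125) / (0.20198) = 0.015472.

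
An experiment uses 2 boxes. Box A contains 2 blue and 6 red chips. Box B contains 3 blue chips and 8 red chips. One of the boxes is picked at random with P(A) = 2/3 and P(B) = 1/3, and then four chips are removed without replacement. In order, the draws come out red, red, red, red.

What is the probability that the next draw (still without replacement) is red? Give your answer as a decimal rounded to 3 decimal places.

0.524

The likelihood of the observed sequence under each hypothesis: P(data | box A) = (6/8)(5/7)(4/6)(3/5) = 3/14; P(data | box B) = (8/11)(7/10)(6/9)(5/8) = 7/33.
The prior-weighted likelihoods are 2/3 · 3/14 = 1/7, 1/3 · 7/33 = 7/99; with total 148/693.
Dividing through by the total gives posterior P(box A | data) = 99/148, P(box B | data) = 49/148.
So P(red next | data) = Σ P(red next | H) P(H | data) = (1/2)(99/148) + (4/7)(49/148) = 155/296.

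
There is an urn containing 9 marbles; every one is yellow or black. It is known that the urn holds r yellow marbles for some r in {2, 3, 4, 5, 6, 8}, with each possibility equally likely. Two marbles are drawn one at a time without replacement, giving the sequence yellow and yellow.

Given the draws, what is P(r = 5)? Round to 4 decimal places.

Under each hypothesis, the probability of the observed sequence is: P(data | r = 2) = (2/9)(1/8) = 1/36; P(data | r = 3) = (3/9)(2/8) = 1/12; P(data | r = 4) = (4/9)(3/8) = 1/6; P(data | r = 5) = (5/9)(4/8) = 5/18; P(data | r = 6) = (6/9)(5/8) = 5/12; P(data | r = 8) = (8/9)(7/8) = 7/9.
The prior-weighted likelihoods are 1/6 · 1/36 = 1/216, 1/6 · 1/12 = 1/72, 1/6 · 1/6 = 1/36, 1/6 · 5/18 = 5/108, 1/6 · 5/12 = 5/72, 1/6 · 7/9 = 7/54; these sum to 7/24.
Therefore the posterior P(r = 5 | data) = (5/108) / (7/24) = 10/63.

0.1587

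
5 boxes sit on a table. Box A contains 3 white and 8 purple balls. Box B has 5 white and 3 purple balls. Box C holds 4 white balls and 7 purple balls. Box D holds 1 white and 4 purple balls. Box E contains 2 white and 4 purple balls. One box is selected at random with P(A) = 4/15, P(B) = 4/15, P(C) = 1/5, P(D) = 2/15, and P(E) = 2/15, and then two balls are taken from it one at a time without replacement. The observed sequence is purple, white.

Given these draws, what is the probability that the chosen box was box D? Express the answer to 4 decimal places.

Compute the likelihood of the observed sequence for each case: P(data | box A) = (8/11)(3/10) = 0.21818; P(data | box B) = (3/8)(5/7) = 0.26786; P(data | box C) = (7/11)(4/10) = 0.25455; P(data | box D) = (4/5)(1/4) = 0.2; P(data | box E) = (4/6)(2/5) = 0.26667.
Multiplying each by its prior: 4/15 · 0.21818 = 0.058182, 4/15 · 0.26786 = 0.071429, 1/5 · 0.25455 = 0.050909, 2/15 · 0.2 = 0.026667, 2/15 · 0.26667 = 0.035556; these sum to 0.24274.
Hence P(box D | data) = (0.026667) / (0.24274) = 0.10986.

0.1099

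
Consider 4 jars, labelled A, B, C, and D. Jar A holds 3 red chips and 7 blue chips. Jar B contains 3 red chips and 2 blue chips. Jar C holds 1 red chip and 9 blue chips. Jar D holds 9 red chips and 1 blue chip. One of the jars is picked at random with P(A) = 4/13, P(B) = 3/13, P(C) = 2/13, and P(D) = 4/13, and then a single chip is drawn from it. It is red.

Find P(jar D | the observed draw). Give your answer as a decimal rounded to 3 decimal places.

For each hypothesis, P(data | H) works out to: P(data | jar A) = (3/10) = 3/10; P(data | jar B) = (3/5) = 3/5; P(data | jar C) = (1/10) = 1/10; P(data | jar D) = (9/10) = 9/10.
Multiplying each by its prior: 4/13 · 3/10 = 6/65, 3/13 · 3/5 = 9/65, 2/13 · 1/10 = 1/65, 4/13 · 9/10 = 18/65; summing to 34/65.
Therefore the posterior P(jar D | data) = (18/65) / (34/65) = 9/17.

0.529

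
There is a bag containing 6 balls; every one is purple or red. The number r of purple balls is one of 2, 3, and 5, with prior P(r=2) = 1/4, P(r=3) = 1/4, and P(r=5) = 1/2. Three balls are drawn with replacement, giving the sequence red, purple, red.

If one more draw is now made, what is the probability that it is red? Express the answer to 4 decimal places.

The likelihood of the observed sequence under each hypothesis: P(data | r = 2) = (4/6)(2/6)(4/6) = 4/27; P(data | r = 3) = (3/6)(3/6)(3/6) = 1/8; P(data | r = 5) = (1/6)(5/6)(1/6) = 5/216.
Weighting by the prior gives 1/4 · 4/27 = 1/27, 1/4 · 1/8 = 1/32, 1/2 · 5/216 = 5/432; with total 23/288.
Normalising, the posterior is P(r = 2 | data) = 32/69, P(r = 3 | data) = 9/23, P(r = 5 | data) = 10/69.
The predictive probability is P(red next | data) = (2/3)(32/69) + (1/2)(9/23) + (1/6)(10/69) = 73/138.

0.5290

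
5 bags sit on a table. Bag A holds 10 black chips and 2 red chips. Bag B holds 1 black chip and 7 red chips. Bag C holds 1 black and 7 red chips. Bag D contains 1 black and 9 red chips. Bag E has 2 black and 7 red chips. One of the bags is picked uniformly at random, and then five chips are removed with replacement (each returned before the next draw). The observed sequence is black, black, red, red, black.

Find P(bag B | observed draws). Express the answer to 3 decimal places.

The likelihood of the observed sequence under each hypothesis: P(data | bag A) = (10/12)(10/12)(2/12)(2/12)(10/12) = 0.016075; P(data | bag B) = (1/8)(1/8)(7/8)(7/8)(1/8) = 0.0014954; P(data | bag C) = (1/8)(1/8)(7/8)(7/8)(1/8) = 0.0014954; P(data | bag D) = (1/10)(1/10)(9/10)(9/10)(1/10) = 0.00081; P(data | bag E) = (2/9)(2/9)(7/9)(7/9)(2/9) = 0.0066386.
The prior-weighted likelihoods are 1/5 · 0.016075 = 0.003215, 1/5 · 0.0014954 = 0.00029907, 1/5 · 0.0014954 = 0.00029907, 1/5 · 0.00081 = 0.000162, 1/5 · 0.0066386 = 0.0013277; these sum to 0.0053029.
Hence P(bag B | data) = (0.00029907) / (0.0053029) = 0.056398.

0.056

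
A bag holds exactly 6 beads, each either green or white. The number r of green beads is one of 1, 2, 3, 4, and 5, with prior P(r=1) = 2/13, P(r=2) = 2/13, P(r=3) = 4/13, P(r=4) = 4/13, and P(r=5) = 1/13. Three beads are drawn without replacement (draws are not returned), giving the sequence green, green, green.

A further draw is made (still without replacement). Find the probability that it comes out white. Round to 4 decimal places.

Compute the likelihood of the observed sequence for each case: P(data | r = 1) = (1/6)(0/5) = 0; P(data | r = 2) = (2/6)(1/5)(0/4) = 0; P(data | r = 3) = (3/6)(2/5)(1/4) = 1/20; P(data | r = 4) = (4/6)(3/5)(2/4) = 1/5; P(data | r = 5) = (5/6)(4/5)(3/4) = 1/2.
The prior-weighted likelihoods are 2/13 · 0 = 0, 2/13 · 0 = 0, 4/13 · 1/20 = 1/65, 4/13 · 1/5 = 4/65, 1/13 · 1/2 = 1/26; with total 3/26.
The posterior is then P(r = 1 | data) = 0, P(r = 2 | data) = 0, P(r = 3 | data) = 2/15, P(r = 4 | data) = 8/15, P(r = 5 | data) = 1/3.
So P(white next | data) = Σ P(white next | H) P(H | data) = (1)(2/15) + (2/3)(8/15) + (1/3)(1/3) = 3/5.

0.6000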